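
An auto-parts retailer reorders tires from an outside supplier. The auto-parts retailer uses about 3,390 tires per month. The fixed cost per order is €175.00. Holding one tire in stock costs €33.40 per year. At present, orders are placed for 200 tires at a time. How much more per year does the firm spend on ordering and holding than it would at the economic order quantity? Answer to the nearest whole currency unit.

Extra cost ≈ €17,128 per year

Annual demand D = 3,390 × 12 = 40,680.
EOQ = √(2DS/H) = √(2 × 40,680 × 175 / 33.4) ≈ 652.91.
Cost at Q* = (D/Q*)S + (Q*/2)H = √(2DSH) ≈ €21,807.09.
Cost at Q = 200: (40,680/200)×175 + (200/2)×33.4 = €35,595.00 + €3,340.00 = €38,935.00.
Excess = €38,935.00 − €21,807.09 = €17,127.91.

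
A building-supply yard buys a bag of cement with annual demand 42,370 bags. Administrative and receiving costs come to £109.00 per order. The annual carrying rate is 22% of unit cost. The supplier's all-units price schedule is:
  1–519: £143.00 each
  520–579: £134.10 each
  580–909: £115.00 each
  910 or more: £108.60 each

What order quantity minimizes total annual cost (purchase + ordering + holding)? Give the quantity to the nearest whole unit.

Holding cost per unit per year at price C is H = 0.22·C.
Evaluate total cost at each tier's feasible EOQ or, if the EOQ is below the tier, at the tier's minimum quantity.
Tier 1 (£143.00): EOQ = 541.8 exceeds tier's upper bound 519, so this tier is dominated.
EOQ at £134.10 = 559.5 (feasible in tier 2): TC = 42,370×£134.10 + (42,370/559.5)×109 + (559.5/2)×0.22×£134.10 = £5,698,324.57.
EOQ at £115.00 = 604.2 (feasible in tier 3): TC = 42,370×£115.00 + (42,370/604.2)×109 + (604.2/2)×0.22×£115.00 = £4,887,836.84.
EOQ at £108.60 = 621.8 < 910, so use break Q=910: TC = 42,370×£108.60 + (42,370/910.0)×109 + (910.0/2)×0.22×£108.60 = £4,617,327.95.
Lowest total cost is £4,617,327.95 at Q = 910.0.

Q* ≈ 910 bags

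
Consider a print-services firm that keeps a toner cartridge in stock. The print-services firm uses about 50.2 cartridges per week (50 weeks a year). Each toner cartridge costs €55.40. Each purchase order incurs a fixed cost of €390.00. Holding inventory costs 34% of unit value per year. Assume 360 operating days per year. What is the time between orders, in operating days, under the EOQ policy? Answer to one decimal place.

Annual demand D = 50.2 × 50 = 2,510.
Holding cost H = 0.34 × €55.40 = €18.8360 per unit per year.
Q* = √(2DS/H) = √(2 × 2,510 × 390 / 18.836) ≈ 322.40.
Cycle time = Q*/D × 360 = 322.40 / 2,510 × 360 ≈ 46.240 days.

T ≈ 46.2 days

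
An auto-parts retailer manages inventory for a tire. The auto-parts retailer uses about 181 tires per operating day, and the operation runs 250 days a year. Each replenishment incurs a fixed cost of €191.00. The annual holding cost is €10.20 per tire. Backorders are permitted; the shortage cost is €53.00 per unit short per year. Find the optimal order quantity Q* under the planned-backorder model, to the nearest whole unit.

Annual demand D = 181 × 250 = 45,250.
With planned backorders, Q* = √(2DS/H) · √((H+B)/B).
√(2DS/H) = √(2 × 45,250 × 191 / 10.2) = 1301.790.
√((H+B)/B) = √((10.2+53)/53) = 1.0920.
Q* ≈ 1421.548.

Q* ≈ 1,422 tires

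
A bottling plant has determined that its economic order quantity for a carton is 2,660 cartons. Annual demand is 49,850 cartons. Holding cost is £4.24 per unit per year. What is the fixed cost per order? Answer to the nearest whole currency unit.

The basic EOQ model gives Q* = √(2DS/H); rearrange for the unknown.
From Q* = √(2DS/H): S = Q*²H / (2D) = 2,660² × 4.24 / (2 × 49,850) = 300.9082.

S ≈ £301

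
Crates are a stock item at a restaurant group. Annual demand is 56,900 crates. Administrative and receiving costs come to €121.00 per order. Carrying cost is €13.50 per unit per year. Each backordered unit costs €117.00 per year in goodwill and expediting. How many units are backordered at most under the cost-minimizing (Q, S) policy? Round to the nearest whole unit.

S* ≈ 110 crates

With planned backorders, Q* = √(2DS/H) · √((H+B)/B).
√(2DS/H) = √(2 × 56,900 × 121 / 13.5) = 1009.943.
√((H+B)/B) = √((13.5+117)/117) = 1.0561.
Q* ≈ 1066.619.
S* = Q* · H/(H+B) = 1066.619 × 13.5/130.5 ≈ 110.340.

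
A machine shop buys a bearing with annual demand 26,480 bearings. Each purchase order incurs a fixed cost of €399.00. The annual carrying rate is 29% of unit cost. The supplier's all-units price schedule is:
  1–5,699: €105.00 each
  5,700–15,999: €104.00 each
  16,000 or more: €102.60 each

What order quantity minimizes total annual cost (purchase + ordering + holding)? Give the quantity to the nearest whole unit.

Q* ≈ 833 bearings

Holding cost per unit per year at price C is H = 0.29·C.
For each price level, check whether its EOQ is feasible; otherwise the best quantity at that price is the breakpoint.
EOQ at €105.00 = 833.0 (feasible in tier 1): TC = 26,480×€105.00 + (26,480/833.0)×399 + (833.0/2)×0.29×€105.00 = €2,805,766.12.
EOQ at €104.00 = 837.0 < 5700, so use break Q=5700: TC = 26,480×€104.00 + (26,480/5700.0)×399 + (5700.0/2)×0.29×€104.00 = €2,841,729.60.
EOQ at €102.60 = 842.7 < 16000, so use break Q=16000: TC = 26,480×€102.60 + (26,480/16000.0)×399 + (16000.0/2)×0.29×€102.60 = €2,955,540.35.
Lowest total cost is €2,805,766.12 at Q = 833.0.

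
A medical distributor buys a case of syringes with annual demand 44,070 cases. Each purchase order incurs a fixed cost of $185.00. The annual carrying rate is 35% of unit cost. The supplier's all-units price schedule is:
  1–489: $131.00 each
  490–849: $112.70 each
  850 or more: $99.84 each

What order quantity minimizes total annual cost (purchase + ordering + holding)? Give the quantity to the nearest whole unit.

Q* ≈ 850 cases

Holding cost per unit per year at price C is H = 0.35·C.
Candidates are each tier's EOQ (if it falls in that tier) and each price-break quantity.
Tier 1 ($131.00): EOQ = 596.4 exceeds tier's upper bound 489, so this tier is dominated.
EOQ at $112.70 = 642.9 (feasible in tier 2): TC = 44,070×$112.70 + (44,070/642.9)×185 + (642.9/2)×0.35×$112.70 = $4,992,050.12.
EOQ at $99.84 = 683.1 < 850, so use break Q=850: TC = 44,070×$99.84 + (44,070/850.0)×185 + (850.0/2)×0.35×$99.84 = $4,424,391.71.
Lowest total cost is $4,424,391.71 at Q = 850.0.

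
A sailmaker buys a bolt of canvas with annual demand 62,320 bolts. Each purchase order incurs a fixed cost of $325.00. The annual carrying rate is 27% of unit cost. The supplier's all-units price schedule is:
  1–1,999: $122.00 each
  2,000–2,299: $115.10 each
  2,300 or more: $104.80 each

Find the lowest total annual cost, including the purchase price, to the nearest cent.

TC* ≈ $6,572,482.49

Holding cost per unit per year at price C is H = 0.27·C.
For each price level, check whether its EOQ is feasible; otherwise the best quantity at that price is the breakpoint.
EOQ at $122.00 = 1108.9 (feasible in tier 1): TC = 62,320×$122.00 + (62,320/1108.9)×325 + (1108.9/2)×0.27×$122.00 = $7,639,568.53.
EOQ at $115.10 = 1141.7 < 2000, so use break Q=2000: TC = 62,320×$115.10 + (62,320/2000.0)×325 + (2000.0/2)×0.27×$115.10 = $7,214,236.00.
EOQ at $104.80 = 1196.5 < 2300, so use break Q=2300: TC = 62,320×$104.80 + (62,320/2300.0)×325 + (2300.0/2)×0.27×$104.80 = $6,572,482.49.
Lowest total cost among the candidates is at Q = 2300.0.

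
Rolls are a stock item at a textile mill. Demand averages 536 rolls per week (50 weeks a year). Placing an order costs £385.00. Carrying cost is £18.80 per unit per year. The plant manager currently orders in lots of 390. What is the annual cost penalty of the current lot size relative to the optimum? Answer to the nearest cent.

Annual demand D = 536 × 50 = 26,800.
EOQ = √(2DS/H) = √(2 × 26,800 × 385 / 18.8) ≈ 1047.69.
Cost at Q* = (D/Q*)S + (Q*/2)H = √(2DSH) ≈ £19,696.62.
Cost at Q = 390: (26,800/390)×385 + (390/2)×18.8 = £26,456.41 + £3,666.00 = £30,122.41.
Excess = £30,122.41 − £19,696.62 = £10,425.79.

Extra cost ≈ £10,425.79 per year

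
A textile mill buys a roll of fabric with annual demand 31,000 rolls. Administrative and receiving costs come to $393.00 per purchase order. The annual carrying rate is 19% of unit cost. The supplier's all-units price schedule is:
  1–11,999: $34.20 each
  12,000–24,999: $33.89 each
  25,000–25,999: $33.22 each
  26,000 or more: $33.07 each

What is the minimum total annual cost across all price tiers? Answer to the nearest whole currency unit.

Holding cost per unit per year at price C is H = 0.19·C.
For each price level, check whether its EOQ is feasible; otherwise the best quantity at that price is the breakpoint.
EOQ at $34.20 = 1936.4 (feasible in tier 1): TC = 31,000×$34.20 + (31,000/1936.4)×393 + (1936.4/2)×0.19×$34.20 = $1,072,782.94.
EOQ at $33.89 = 1945.3 < 12000, so use break Q=12000: TC = 31,000×$33.89 + (31,000/12000.0)×393 + (12000.0/2)×0.19×$33.89 = $1,090,239.85.
EOQ at $33.22 = 1964.8 < 25000, so use break Q=25000: TC = 31,000×$33.22 + (31,000/25000.0)×393 + (25000.0/2)×0.19×$33.22 = $1,109,204.82.
EOQ at $33.07 = 1969.2 < 26000, so use break Q=26000: TC = 31,000×$33.07 + (31,000/26000.0)×393 + (26000.0/2)×0.19×$33.07 = $1,107,321.48.
Lowest total cost among the candidates is at Q = 1936.4.

TC* ≈ $1,072,783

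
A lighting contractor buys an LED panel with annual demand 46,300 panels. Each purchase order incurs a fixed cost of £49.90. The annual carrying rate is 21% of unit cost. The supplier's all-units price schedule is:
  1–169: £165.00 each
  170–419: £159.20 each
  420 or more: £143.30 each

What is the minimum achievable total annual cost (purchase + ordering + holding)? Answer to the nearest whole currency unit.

TC* ≈ £6,646,610

Holding cost per unit per year at price C is H = 0.21·C.
Evaluate total cost at each tier's feasible EOQ or, if the EOQ is below the tier, at the tier's minimum quantity.
Tier 1 (£165.00): EOQ = 365.2 exceeds tier's upper bound 169, so this tier is dominated.
EOQ at £159.20 = 371.8 (feasible in tier 2): TC = 46,300×£159.20 + (46,300/371.8)×49.9 + (371.8/2)×0.21×£159.20 = £7,383,389.02.
EOQ at £143.30 = 391.9 < 420, so use break Q=420: TC = 46,300×£143.30 + (46,300/420.0)×49.9 + (420.0/2)×0.21×£143.30 = £6,646,610.41.
Lowest total cost among the candidates is at Q = 420.0.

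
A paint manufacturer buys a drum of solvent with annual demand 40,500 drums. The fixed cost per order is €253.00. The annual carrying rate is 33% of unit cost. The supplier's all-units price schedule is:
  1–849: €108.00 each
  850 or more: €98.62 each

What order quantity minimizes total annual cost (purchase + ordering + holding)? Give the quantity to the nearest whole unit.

Q* ≈ 850 drums

Holding cost per unit per year at price C is H = 0.33·C.
Evaluate total cost at each tier's feasible EOQ or, if the EOQ is below the tier, at the tier's minimum quantity.
EOQ at €108.00 = 758.3 (feasible in tier 1): TC = 40,500×€108.00 + (40,500/758.3)×253 + (758.3/2)×0.33×€108.00 = €4,401,025.37.
EOQ at €98.62 = 793.5 < 850, so use break Q=850: TC = 40,500×€98.62 + (40,500/850.0)×253 + (850.0/2)×0.33×€98.62 = €4,019,996.16.
Lowest total cost is €4,019,996.16 at Q = 850.0.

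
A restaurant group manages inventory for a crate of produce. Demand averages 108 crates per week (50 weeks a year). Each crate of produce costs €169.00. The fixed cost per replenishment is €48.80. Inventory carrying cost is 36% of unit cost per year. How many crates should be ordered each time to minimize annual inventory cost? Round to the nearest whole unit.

Q* ≈ 93 crates

Annual demand D = 108 × 50 = 5,400.
Holding cost H = 0.36 × €169.00 = €60.8400 per unit per year.
EOQ = √(2DS / H) = √(2 × 5,400 × 48.8 / 60.84).
= √(527,040 / 60.84) = √8,662.7219 ≈ 93.074.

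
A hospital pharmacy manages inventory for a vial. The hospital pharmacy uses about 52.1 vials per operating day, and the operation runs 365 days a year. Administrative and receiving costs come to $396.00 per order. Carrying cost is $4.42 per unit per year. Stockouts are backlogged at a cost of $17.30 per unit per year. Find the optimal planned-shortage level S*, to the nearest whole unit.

S* ≈ 421 vials

Annual demand D = 52.1 × 365 = 19,016.5.
With planned backorders, Q* = √(2DS/H) · √((H+B)/B).
√(2DS/H) = √(2 × 19,016.5 × 396 / 4.42) = 1845.936.
√((H+B)/B) = √((4.42+17.3)/17.3) = 1.1205.
Q* ≈ 2068.348.
S* = Q* · H/(H+B) = 2068.348 × 4.42/21.72 ≈ 420.907.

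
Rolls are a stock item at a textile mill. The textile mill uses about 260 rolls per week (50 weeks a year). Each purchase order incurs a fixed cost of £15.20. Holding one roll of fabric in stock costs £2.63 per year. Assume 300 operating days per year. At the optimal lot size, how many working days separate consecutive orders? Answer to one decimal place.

T ≈ 8.9 days

Annual demand D = 260 × 50 = 13,000.
Q* = √(2DS/H) = √(2 × 13,000 × 15.2 / 2.63) ≈ 387.64.
Cycle time = Q*/D × 300 = 387.64 / 13,000 × 300 ≈ 8.946 days.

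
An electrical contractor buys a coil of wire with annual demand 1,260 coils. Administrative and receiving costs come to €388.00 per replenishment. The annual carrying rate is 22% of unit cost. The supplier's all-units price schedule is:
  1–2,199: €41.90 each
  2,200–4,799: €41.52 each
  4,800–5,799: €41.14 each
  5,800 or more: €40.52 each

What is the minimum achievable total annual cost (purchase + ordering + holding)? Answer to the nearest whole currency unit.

TC* ≈ €55,796

Holding cost per unit per year at price C is H = 0.22·C.
Evaluate total cost at each tier's feasible EOQ or, if the EOQ is below the tier, at the tier's minimum quantity.
EOQ at €41.90 = 325.7 (feasible in tier 1): TC = 1,260×€41.90 + (1,260/325.7)×388 + (325.7/2)×0.22×€41.90 = €55,796.16.
EOQ at €41.52 = 327.2 < 2200, so use break Q=2200: TC = 1,260×€41.52 + (1,260/2200.0)×388 + (2200.0/2)×0.22×€41.52 = €62,585.26.
EOQ at €41.14 = 328.7 < 4800, so use break Q=4800: TC = 1,260×€41.14 + (1,260/4800.0)×388 + (4800.0/2)×0.22×€41.14 = €73,660.17.
EOQ at €40.52 = 331.2 < 5800, so use break Q=5800: TC = 1,260×€40.52 + (1,260/5800.0)×388 + (5800.0/2)×0.22×€40.52 = €76,991.25.
Lowest total cost among the candidates is at Q = 325.7.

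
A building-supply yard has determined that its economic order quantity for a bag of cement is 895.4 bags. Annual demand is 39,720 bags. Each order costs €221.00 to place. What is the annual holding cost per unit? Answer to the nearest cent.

Squaring Q* = √(2DS/H) gives Q*² = 2DS/H.
From Q* = √(2DS/H): H = 2DS / Q*² = 2 × 39,720 × 221 / 895.4² = 21.8976.

H ≈ €21.90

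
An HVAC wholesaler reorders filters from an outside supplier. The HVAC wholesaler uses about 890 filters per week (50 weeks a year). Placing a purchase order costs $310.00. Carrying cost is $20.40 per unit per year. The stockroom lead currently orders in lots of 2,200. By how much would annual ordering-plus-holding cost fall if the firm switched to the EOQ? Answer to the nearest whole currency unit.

Annual demand D = 890 × 50 = 44,500.
EOQ = √(2DS/H) = √(2 × 44,500 × 310 / 20.4) ≈ 1162.95.
Cost at Q* = (D/Q*)S + (Q*/2)H = √(2DSH) ≈ $23,724.16.
Cost at Q = 2,200: (44,500/2,200)×310 + (2,200/2)×20.4 = $6,270.45 + $22,440.00 = $28,710.45.
Excess = $28,710.45 − $23,724.16 = $4,986.29.

Extra cost ≈ $4,986 per year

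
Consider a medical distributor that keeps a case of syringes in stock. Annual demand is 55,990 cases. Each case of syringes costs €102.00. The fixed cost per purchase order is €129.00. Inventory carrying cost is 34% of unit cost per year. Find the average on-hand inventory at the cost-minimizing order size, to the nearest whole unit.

Holding cost H = 0.34 × €102.00 = €34.6800 per unit per year.
Q* = √(2DS/H) = √(2 × 55,990 × 129 / 34.68) ≈ 645.39.
Average inventory = Q*/2 ≈ 645.39 / 2 = 322.697.

Average inventory ≈ 323 cases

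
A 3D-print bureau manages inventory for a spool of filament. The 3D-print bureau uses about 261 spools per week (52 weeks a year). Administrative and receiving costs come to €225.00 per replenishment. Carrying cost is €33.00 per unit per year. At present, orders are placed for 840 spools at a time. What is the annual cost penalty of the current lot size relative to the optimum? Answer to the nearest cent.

Extra cost ≈ €3,298.73 per year

Annual demand D = 261 × 52 = 13,572.
EOQ = √(2DS/H) = √(2 × 13,572 × 225 / 33) ≈ 430.20.
Cost at Q* = (D/Q*)S + (Q*/2)H = √(2DSH) ≈ €14,196.63.
Cost at Q = 840: (13,572/840)×225 + (840/2)×33 = €3,635.36 + €13,860.00 = €17,495.36.
Excess = €17,495.36 − €14,196.63 = €3,298.73.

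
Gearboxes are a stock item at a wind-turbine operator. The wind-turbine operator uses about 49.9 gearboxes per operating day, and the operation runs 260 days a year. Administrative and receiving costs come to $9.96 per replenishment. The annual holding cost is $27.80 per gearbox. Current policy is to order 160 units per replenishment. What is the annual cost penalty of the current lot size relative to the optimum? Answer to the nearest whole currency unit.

Extra cost ≈ $351 per year

Annual demand D = 49.9 × 260 = 12,974.
EOQ = √(2DS/H) = √(2 × 12,974 × 9.96 / 27.8) ≈ 96.42.
Cost at Q* = (D/Q*)S + (Q*/2)H = √(2DSH) ≈ $2,680.43.
Cost at Q = 160: (12,974/160)×9.96 + (160/2)×27.8 = $807.63 + $2,224.00 = $3,031.63.
Excess = $3,031.63 − $2,680.43 = $351.20.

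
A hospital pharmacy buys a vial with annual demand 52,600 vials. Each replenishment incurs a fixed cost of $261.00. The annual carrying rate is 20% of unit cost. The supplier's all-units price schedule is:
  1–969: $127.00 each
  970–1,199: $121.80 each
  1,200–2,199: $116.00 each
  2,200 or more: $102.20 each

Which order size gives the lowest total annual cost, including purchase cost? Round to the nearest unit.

Q* ≈ 2,200 vials

Holding cost per unit per year at price C is H = 0.20·C.
Candidates are each tier's EOQ (if it falls in that tier) and each price-break quantity.
Tier 1 ($127.00): EOQ = 1039.7 exceeds tier's upper bound 969, so this tier is dominated.
EOQ at $121.80 = 1061.7 (feasible in tier 2): TC = 52,600×$121.80 + (52,600/1061.7)×261 + (1061.7/2)×0.20×$121.80 = $6,432,542.28.
EOQ at $116.00 = 1087.9 < 1200, so use break Q=1200: TC = 52,600×$116.00 + (52,600/1200.0)×261 + (1200.0/2)×0.20×$116.00 = $6,126,960.50.
EOQ at $102.20 = 1159.0 < 2200, so use break Q=2200: TC = 52,600×$102.20 + (52,600/2200.0)×261 + (2200.0/2)×0.20×$102.20 = $5,404,444.27.
Lowest total cost is $5,404,444.27 at Q = 2200.0.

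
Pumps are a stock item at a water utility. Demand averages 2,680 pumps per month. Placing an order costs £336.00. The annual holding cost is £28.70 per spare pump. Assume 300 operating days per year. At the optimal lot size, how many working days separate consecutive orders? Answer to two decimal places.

T ≈ 8.09 days

Annual demand D = 2,680 × 12 = 32,160.
Q* = √(2DS/H) = √(2 × 32,160 × 336 / 28.7) ≈ 867.76.
Cycle time = Q*/D × 300 = 867.76 / 32,160 × 300 ≈ 8.095 days.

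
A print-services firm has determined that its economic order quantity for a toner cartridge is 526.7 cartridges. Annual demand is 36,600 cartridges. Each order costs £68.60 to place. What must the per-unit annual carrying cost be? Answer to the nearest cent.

Squaring Q* = √(2DS/H) gives Q*² = 2DS/H.
From Q* = √(2DS/H): H = 2DS / Q*² = 2 × 36,600 × 68.6 / 526.7² = 18.1012.

H ≈ £18.10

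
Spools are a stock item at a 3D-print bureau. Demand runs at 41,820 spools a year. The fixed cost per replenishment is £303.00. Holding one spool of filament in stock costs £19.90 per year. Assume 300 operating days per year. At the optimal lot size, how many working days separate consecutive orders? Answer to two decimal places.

Q* = √(2DS/H) = √(2 × 41,820 × 303 / 19.9) ≈ 1128.50.
Cycle time = Q*/D × 300 = 1128.50 / 41,820 × 300 ≈ 8.095 days.

T ≈ 8.10 days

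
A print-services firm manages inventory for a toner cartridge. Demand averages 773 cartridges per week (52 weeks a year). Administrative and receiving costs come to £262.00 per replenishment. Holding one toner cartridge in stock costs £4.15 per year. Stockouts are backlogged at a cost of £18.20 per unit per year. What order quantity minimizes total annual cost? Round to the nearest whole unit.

Q* ≈ 2,497 cartridges

Annual demand D = 773 × 52 = 40,196.
With planned backorders, Q* = √(2DS/H) · √((H+B)/B).
√(2DS/H) = √(2 × 40,196 × 262 / 4.15) = 2252.854.
√((H+B)/B) = √((4.15+18.2)/18.2) = 1.1082.
Q* ≈ 2496.526.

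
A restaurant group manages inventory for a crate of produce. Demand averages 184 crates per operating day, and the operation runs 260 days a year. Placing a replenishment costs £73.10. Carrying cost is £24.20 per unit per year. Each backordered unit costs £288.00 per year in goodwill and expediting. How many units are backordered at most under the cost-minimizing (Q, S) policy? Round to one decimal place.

Annual demand D = 184 × 260 = 47,840.
With planned backorders, Q* = √(2DS/H) · √((H+B)/B).
√(2DS/H) = √(2 × 47,840 × 73.1 / 24.2) = 537.603.
√((H+B)/B) = √((24.2+288)/288) = 1.0412.
Q* ≈ 559.734.
S* = Q* · H/(H+B) = 559.734 × 24.2/312.2 ≈ 43.387.

S* ≈ 43.4 crates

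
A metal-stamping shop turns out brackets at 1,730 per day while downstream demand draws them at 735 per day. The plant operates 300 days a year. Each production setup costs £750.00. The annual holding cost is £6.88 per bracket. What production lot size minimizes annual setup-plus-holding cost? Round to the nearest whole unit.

Q* ≈ 9,143 brackets

Annual demand D = 735 × 300 = 220,500.
Production build-up factor (1 − d/p) = 1 − 735/1,730 = 0.5751.
Q* = √(2DS / (H(1 − d/p))) = √(2 × 220,500 × 750 / (6.88 × 0.5751)).
= √(330,750,000 / 3.957) ≈ 9142.547.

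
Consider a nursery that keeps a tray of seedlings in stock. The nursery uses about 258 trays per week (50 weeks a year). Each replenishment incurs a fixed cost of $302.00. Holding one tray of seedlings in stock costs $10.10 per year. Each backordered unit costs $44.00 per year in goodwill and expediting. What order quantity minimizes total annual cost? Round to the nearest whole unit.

Annual demand D = 258 × 50 = 12,900.
With planned backorders, Q* = √(2DS/H) · √((H+B)/B).
√(2DS/H) = √(2 × 12,900 × 302 / 10.1) = 878.320.
√((H+B)/B) = √((10.1+44)/44) = 1.1088.
Q* ≈ 973.924.

Q* ≈ 974 trays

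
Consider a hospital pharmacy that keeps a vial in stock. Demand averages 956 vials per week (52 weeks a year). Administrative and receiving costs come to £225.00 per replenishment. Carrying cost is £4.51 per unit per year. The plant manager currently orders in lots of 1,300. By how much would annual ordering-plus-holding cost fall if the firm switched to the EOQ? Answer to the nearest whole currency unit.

Annual demand D = 956 × 52 = 49,712.
EOQ = √(2DS/H) = √(2 × 49,712 × 225 / 4.51) ≈ 2227.15.
Cost at Q* = (D/Q*)S + (Q*/2)H = √(2DSH) ≈ £10,044.43.
Cost at Q = 1,300: (49,712/1,300)×225 + (1,300/2)×4.51 = £8,604.00 + £2,931.50 = £11,535.50.
Excess = £11,535.50 − £10,044.43 = £1,491.07.

Extra cost ≈ £1,491 per year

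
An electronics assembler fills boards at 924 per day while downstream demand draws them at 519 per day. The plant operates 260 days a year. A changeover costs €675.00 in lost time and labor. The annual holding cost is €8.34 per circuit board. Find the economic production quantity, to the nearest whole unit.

Q* ≈ 7,059 boards

Annual demand D = 519 × 260 = 134,940.
Production build-up factor (1 − d/p) = 1 − 519/924 = 0.4383.
Q* = √(2DS / (H(1 − d/p))) = √(2 × 134,940 × 675 / (8.34 × 0.4383)).
= √(182,169,000 / 3.6555) ≈ 7059.317.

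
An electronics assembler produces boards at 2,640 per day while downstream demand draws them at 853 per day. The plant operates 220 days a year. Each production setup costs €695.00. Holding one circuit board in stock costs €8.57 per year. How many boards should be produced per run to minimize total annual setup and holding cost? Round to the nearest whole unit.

Annual demand D = 853 × 220 = 187,660.
Production build-up factor (1 − d/p) = 1 − 853/2,640 = 0.6769.
Q* = √(2DS / (H(1 − d/p))) = √(2 × 187,660 × 695 / (8.57 × 0.6769)).
= √(260,847,400 / 5.801) ≈ 6705.675.

Q* ≈ 6,706 boards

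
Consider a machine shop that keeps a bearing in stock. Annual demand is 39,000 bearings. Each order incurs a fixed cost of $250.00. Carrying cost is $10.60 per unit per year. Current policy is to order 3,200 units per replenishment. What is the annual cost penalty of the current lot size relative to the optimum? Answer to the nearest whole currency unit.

EOQ = √(2DS/H) = √(2 × 39,000 × 250 / 10.6) ≈ 1356.33.
Cost at Q* = (D/Q*)S + (Q*/2)H = √(2DSH) ≈ $14,377.07.
Cost at Q = 3,200: (39,000/3,200)×250 + (3,200/2)×10.6 = $3,046.88 + $16,960.00 = $20,006.88.
Excess = $20,006.88 − $14,377.07 = $5,629.81.

Extra cost ≈ $5,630 per year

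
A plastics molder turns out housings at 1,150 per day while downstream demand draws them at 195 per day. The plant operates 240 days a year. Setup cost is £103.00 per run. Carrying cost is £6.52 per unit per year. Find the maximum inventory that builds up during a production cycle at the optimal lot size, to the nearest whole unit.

I_max ≈ 1,108 housings

Annual demand D = 195 × 240 = 46,800.
Production build-up factor (1 − d/p) = 1 − 195/1,150 = 0.8304.
Q* = √(2DS / (H(1 − d/p))) = √(2 × 46,800 × 103 / (6.52 × 0.8304)).
= √(9,640,800 / 5.4144) ≈ 1334.381.
Maximum inventory = Q*(1 − d/p) = 1334.381 × 0.8304 ≈ 1108.117.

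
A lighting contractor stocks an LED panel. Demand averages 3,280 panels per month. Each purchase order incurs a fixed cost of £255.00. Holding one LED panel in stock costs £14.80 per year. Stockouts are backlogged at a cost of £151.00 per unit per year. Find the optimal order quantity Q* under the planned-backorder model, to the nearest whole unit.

Annual demand D = 3,280 × 12 = 39,360.
With planned backorders, Q* = √(2DS/H) · √((H+B)/B).
√(2DS/H) = √(2 × 39,360 × 255 / 14.8) = 1164.613.
√((H+B)/B) = √((14.8+151)/151) = 1.0479.
Q* ≈ 1220.353.

Q* ≈ 1,220 panels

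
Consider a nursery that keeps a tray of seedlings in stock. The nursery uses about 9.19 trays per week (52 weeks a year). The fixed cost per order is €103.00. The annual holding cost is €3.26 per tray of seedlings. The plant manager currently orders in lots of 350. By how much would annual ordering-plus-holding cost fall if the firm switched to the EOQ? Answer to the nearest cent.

Extra cost ≈ €144.63 per year

Annual demand D = 9.19 × 52 = 477.88.
EOQ = √(2DS/H) = √(2 × 477.88 × 103 / 3.26) ≈ 173.77.
Cost at Q* = (D/Q*)S + (Q*/2)H = √(2DSH) ≈ €566.50.
Cost at Q = 350: (477.88/350)×103 + (350/2)×3.26 = €140.63 + €570.50 = €711.13.
Excess = €711.13 − €566.50 = €144.63.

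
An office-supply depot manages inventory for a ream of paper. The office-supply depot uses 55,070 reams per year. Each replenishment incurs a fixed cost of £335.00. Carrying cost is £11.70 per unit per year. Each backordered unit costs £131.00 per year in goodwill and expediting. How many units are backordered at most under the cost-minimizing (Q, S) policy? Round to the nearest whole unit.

With planned backorders, Q* = √(2DS/H) · √((H+B)/B).
√(2DS/H) = √(2 × 55,070 × 335 / 11.7) = 1775.833.
√((H+B)/B) = √((11.7+131)/131) = 1.0437.
Q* ≈ 1853.439.
S* = Q* · H/(H+B) = 1853.439 × 11.7/142.7 ≈ 151.964.

S* ≈ 152 reams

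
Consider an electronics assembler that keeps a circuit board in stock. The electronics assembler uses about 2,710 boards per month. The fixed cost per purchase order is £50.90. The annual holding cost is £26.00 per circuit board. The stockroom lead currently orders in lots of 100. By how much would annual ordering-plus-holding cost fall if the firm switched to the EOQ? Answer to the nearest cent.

Annual demand D = 2,710 × 12 = 32,520.
EOQ = √(2DS/H) = √(2 × 32,520 × 50.9 / 26) ≈ 356.83.
Cost at Q* = (D/Q*)S + (Q*/2)H = √(2DSH) ≈ £9,277.60.
Cost at Q = 100: (32,520/100)×50.9 + (100/2)×26 = £16,552.68 + £1,300.00 = £17,852.68.
Excess = £17,852.68 − £9,277.60 = £8,575.08.

Extra cost ≈ £8,575.08 per year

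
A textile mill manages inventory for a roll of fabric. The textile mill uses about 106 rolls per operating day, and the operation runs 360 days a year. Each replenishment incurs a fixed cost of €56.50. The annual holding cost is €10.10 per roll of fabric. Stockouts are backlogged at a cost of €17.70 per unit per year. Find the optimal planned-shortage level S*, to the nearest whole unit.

Annual demand D = 106 × 360 = 38,160.
With planned backorders, Q* = √(2DS/H) · √((H+B)/B).
√(2DS/H) = √(2 × 38,160 × 56.5 / 10.1) = 653.405.
√((H+B)/B) = √((10.1+17.7)/17.7) = 1.2532.
Q* ≈ 818.877.
S* = Q* · H/(H+B) = 818.877 × 10.1/27.8 ≈ 297.506.

S* ≈ 298 rolls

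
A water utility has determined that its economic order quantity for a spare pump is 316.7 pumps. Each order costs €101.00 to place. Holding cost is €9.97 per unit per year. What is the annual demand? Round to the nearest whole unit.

Invert the EOQ relation Q*² = 2DS/H.
From Q* = √(2DS/H): D = Q*²H / (2S) = 316.7² × 9.97 / (2 × 101) = 4950.396.

D ≈ 4,950 pumps per year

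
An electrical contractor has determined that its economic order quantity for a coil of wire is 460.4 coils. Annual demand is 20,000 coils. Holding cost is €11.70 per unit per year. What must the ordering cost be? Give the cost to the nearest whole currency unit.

S ≈ €62

The basic EOQ model gives Q* = √(2DS/H); rearrange for the unknown.
From Q* = √(2DS/H): S = Q*²H / (2D) = 460.4² × 11.7 / (2 × 20,000) = 62.0007.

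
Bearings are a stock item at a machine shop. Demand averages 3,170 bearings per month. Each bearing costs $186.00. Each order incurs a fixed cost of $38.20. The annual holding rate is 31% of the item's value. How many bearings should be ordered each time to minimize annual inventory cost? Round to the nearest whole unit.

Q* ≈ 225 bearings

Annual demand D = 3,170 × 12 = 38,040.
Holding cost H = 0.31 × $186.00 = $57.6600 per unit per year.
EOQ = √(2DS / H) = √(2 × 38,040 × 38.2 / 57.66).
= √(2,906,256 / 57.66) = √50,403.3299 ≈ 224.507.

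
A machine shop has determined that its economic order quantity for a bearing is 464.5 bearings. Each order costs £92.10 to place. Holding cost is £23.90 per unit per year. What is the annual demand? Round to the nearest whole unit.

D ≈ 27,995 bearings per year

Squaring Q* = √(2DS/H) gives Q*² = 2DS/H.
From Q* = √(2DS/H): D = Q*²H / (2S) = 464.5² × 23.9 / (2 × 92.1) = 27994.951.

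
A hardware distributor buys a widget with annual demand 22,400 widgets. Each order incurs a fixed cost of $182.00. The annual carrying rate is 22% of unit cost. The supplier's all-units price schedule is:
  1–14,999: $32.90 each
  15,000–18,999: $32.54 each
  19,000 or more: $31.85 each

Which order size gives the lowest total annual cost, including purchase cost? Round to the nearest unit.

Q* ≈ 1,061 widgets

Holding cost per unit per year at price C is H = 0.22·C.
Candidates are each tier's EOQ (if it falls in that tier) and each price-break quantity.
EOQ at $32.90 = 1061.4 (feasible in tier 1): TC = 22,400×$32.90 + (22,400/1061.4)×182 + (1061.4/2)×0.22×$32.90 = $744,642.17.
EOQ at $32.54 = 1067.2 < 15000, so use break Q=15000: TC = 22,400×$32.54 + (22,400/15000.0)×182 + (15000.0/2)×0.22×$32.54 = $782,858.79.
EOQ at $31.85 = 1078.7 < 19000, so use break Q=19000: TC = 22,400×$31.85 + (22,400/19000.0)×182 + (19000.0/2)×0.22×$31.85 = $780,221.07.
Lowest total cost is $744,642.17 at Q = 1061.4.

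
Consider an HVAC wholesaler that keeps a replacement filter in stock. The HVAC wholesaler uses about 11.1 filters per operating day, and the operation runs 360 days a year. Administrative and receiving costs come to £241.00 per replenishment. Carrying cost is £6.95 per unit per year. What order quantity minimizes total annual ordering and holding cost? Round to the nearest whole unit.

Annual demand D = 11.1 × 360 = 3,996.
EOQ = √(2DS / H) = √(2 × 3,996 × 241 / 6.95).
= √(1,926,072 / 6.95) = √277,132.6619 ≈ 526.434.

Q* ≈ 526 filters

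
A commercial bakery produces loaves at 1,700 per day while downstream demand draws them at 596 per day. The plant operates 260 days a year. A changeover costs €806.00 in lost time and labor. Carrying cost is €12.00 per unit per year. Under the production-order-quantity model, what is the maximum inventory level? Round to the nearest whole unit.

Annual demand D = 596 × 260 = 154,960.
Production build-up factor (1 − d/p) = 1 − 596/1,700 = 0.6494.
Q* = √(2DS / (H(1 − d/p))) = √(2 × 154,960 × 806 / (12 × 0.6494)).
= √(249,795,520 / 7.7929) ≈ 5661.632.
Maximum inventory = Q*(1 − d/p) = 5661.632 × 0.6494 ≈ 3676.730.

I_max ≈ 3,677 loaves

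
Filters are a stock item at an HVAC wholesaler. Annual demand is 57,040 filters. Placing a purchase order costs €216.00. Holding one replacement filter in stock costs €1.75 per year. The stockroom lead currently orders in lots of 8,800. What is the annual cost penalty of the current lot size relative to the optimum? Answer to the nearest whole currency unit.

EOQ = √(2DS/H) = √(2 × 57,040 × 216 / 1.75) ≈ 3752.43.
Cost at Q* = (D/Q*)S + (Q*/2)H = √(2DSH) ≈ €6,566.75.
Cost at Q = 8,800: (57,040/8,800)×216 + (8,800/2)×1.75 = €1,400.07 + €7,700.00 = €9,100.07.
Excess = €9,100.07 − €6,566.75 = €2,533.32.

Extra cost ≈ €2,533 per year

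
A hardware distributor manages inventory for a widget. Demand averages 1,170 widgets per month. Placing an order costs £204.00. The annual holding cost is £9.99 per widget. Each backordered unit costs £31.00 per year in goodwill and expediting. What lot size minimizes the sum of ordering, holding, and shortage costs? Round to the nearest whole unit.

Annual demand D = 1,170 × 12 = 14,040.
With planned backorders, Q* = √(2DS/H) · √((H+B)/B).
√(2DS/H) = √(2 × 14,040 × 204 / 9.99) = 757.235.
√((H+B)/B) = √((9.99+31)/31) = 1.1499.
Q* ≈ 870.741.

Q* ≈ 871 widgets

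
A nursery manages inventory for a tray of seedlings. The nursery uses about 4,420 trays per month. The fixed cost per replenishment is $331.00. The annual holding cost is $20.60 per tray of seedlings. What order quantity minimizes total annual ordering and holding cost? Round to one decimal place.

Annual demand D = 4,420 × 12 = 53,040.
EOQ = √(2DS / H) = √(2 × 53,040 × 331 / 20.6).
= √(35,112,480 / 20.6) = √1,704,489.3204 ≈ 1305.561.

Q* ≈ 1,305.6 trays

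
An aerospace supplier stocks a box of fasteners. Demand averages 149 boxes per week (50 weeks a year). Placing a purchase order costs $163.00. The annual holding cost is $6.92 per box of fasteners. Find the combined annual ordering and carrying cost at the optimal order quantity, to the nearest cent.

Annual demand D = 149 × 50 = 7,450.
EOQ = √(2DS/H) = √(2 × 7,450 × 163 / 6.92) ≈ 592.43.
At Q*, ordering cost (D/Q*)S equals holding cost (Q*/2)H, each = √(DSH/2).
Minimum total = √(2DSH) = √(2 × 7,450 × 163 × 6.92) ≈ 4099.586.

TC* ≈ $4,099.59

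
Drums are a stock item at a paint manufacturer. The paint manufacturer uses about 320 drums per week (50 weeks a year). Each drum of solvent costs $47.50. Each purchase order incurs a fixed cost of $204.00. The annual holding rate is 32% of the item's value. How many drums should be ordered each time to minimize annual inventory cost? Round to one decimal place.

Q* ≈ 655.3 drums

Annual demand D = 320 × 50 = 16,000.
Holding cost H = 0.32 × $47.50 = $15.2000 per unit per year.
EOQ = √(2DS / H) = √(2 × 16,000 × 204 / 15.2).
= √(6,528,000 / 15.2) = √429,473.6842 ≈ 655.342.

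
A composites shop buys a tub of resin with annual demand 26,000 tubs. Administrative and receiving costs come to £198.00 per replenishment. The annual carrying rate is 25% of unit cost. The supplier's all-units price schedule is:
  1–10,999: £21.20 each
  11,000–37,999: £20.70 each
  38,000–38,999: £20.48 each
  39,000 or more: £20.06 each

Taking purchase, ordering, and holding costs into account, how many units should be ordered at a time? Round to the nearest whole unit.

Holding cost per unit per year at price C is H = 0.25·C.
Evaluate total cost at each tier's feasible EOQ or, if the EOQ is below the tier, at the tier's minimum quantity.
EOQ at £21.20 = 1393.8 (feasible in tier 1): TC = 26,000×£21.20 + (26,000/1393.8)×198 + (1393.8/2)×0.25×£21.20 = £558,587.07.
EOQ at £20.70 = 1410.5 < 11000, so use break Q=11000: TC = 26,000×£20.70 + (26,000/11000.0)×198 + (11000.0/2)×0.25×£20.70 = £567,130.50.
EOQ at £20.48 = 1418.1 < 38000, so use break Q=38000: TC = 26,000×£20.48 + (26,000/38000.0)×198 + (38000.0/2)×0.25×£20.48 = £629,895.47.
EOQ at £20.06 = 1432.8 < 39000, so use break Q=39000: TC = 26,000×£20.06 + (26,000/39000.0)×198 + (39000.0/2)×0.25×£20.06 = £619,484.50.
Lowest total cost is £558,587.07 at Q = 1393.8.

Q* ≈ 1,394 tubs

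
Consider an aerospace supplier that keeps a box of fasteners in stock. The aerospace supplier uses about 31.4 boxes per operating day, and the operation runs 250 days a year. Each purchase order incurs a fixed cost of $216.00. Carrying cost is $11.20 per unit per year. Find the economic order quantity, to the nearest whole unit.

Q* ≈ 550 boxes

Annual demand D = 31.4 × 250 = 7,850.
EOQ = √(2DS / H) = √(2 × 7,850 × 216 / 11.2).
= √(3,391,200 / 11.2) = √302,785.7143 ≈ 550.260.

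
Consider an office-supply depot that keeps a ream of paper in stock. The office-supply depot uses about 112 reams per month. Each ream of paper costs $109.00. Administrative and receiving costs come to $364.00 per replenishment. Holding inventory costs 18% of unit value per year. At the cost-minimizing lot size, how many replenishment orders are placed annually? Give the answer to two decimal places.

N ≈ 6.02 orders per year

Annual demand D = 112 × 12 = 1,344.
Holding cost H = 0.18 × $109.00 = $19.6200 per unit per year.
The optimal lot size = √(2DS/H) = √(2 × 1,344 × 364 / 19.62) ≈ 223.31.
Orders per year = D / Q* = 1,344 / 223.31 ≈ 6.018.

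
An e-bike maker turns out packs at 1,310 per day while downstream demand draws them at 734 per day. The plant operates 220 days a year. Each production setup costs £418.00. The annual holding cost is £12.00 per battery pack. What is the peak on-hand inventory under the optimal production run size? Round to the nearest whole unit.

Annual demand D = 734 × 220 = 161,480.
Production build-up factor (1 − d/p) = 1 − 734/1,310 = 0.4397.
Q* = √(2DS / (H(1 − d/p))) = √(2 × 161,480 × 418 / (12 × 0.4397)).
= √(134,997,280 / 5.2763) ≈ 5058.203.
Maximum inventory = Q*(1 − d/p) = 5058.203 × 0.4397 ≈ 2224.065.

I_max ≈ 2,224 packs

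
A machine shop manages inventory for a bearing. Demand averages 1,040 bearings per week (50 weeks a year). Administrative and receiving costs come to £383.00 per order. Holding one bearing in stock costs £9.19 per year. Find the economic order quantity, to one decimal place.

Q* ≈ 2,081.9 bearings

Annual demand D = 1,040 × 50 = 52,000.
EOQ = √(2DS / H) = √(2 × 52,000 × 383 / 9.19).
= √(39,832,000 / 9.19) = √4,334,276.3874 ≈ 2081.893.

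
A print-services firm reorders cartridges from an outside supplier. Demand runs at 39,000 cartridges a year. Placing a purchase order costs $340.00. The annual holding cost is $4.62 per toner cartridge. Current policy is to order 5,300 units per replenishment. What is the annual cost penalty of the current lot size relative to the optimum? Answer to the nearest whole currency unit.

Extra cost ≈ $3,676 per year

EOQ = √(2DS/H) = √(2 × 39,000 × 340 / 4.62) ≈ 2395.88.
Cost at Q* = (D/Q*)S + (Q*/2)H = √(2DSH) ≈ $11,068.98.
Cost at Q = 5,300: (39,000/5,300)×340 + (5,300/2)×4.62 = $2,501.89 + $12,243.00 = $14,744.89.
Excess = $14,744.89 − $11,068.98 = $3,675.90.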